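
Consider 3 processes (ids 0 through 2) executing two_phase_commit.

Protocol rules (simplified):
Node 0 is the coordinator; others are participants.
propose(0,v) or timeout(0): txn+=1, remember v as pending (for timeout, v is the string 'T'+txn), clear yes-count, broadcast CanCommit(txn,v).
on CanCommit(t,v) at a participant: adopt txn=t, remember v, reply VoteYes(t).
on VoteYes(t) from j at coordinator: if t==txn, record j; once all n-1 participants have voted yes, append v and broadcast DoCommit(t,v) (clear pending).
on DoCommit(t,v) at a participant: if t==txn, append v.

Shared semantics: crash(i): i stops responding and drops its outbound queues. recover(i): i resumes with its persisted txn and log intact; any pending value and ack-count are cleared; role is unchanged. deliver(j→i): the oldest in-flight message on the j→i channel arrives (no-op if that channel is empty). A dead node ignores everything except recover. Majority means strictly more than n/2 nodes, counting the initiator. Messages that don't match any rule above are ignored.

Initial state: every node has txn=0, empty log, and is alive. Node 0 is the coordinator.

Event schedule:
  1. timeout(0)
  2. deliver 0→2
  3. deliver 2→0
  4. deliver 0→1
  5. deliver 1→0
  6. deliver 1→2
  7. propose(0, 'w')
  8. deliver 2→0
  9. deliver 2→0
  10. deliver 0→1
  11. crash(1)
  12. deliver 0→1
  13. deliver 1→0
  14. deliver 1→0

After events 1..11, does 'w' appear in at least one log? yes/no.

[1] timeout(0) → N0(coor t1 [-])
[2] deliver 0→2 → N2(part t1 [-])
[3] deliver 2→0 → ∅
[4] deliver 0→1 → N1(part t1 [-])
[5] deliver 1→0 → N0(coor t1 [T1])
[6] deliver 1→2 → ∅
[7] propose(0,'w') → N0(coor t2 [T1])
[8] deliver 2→0 → ∅
[9] deliver 2→0 → ∅
[10] deliver 0→1 → N1(part t1 [T1])
[11] crash(1) → N1(✗part t1 [T1])

no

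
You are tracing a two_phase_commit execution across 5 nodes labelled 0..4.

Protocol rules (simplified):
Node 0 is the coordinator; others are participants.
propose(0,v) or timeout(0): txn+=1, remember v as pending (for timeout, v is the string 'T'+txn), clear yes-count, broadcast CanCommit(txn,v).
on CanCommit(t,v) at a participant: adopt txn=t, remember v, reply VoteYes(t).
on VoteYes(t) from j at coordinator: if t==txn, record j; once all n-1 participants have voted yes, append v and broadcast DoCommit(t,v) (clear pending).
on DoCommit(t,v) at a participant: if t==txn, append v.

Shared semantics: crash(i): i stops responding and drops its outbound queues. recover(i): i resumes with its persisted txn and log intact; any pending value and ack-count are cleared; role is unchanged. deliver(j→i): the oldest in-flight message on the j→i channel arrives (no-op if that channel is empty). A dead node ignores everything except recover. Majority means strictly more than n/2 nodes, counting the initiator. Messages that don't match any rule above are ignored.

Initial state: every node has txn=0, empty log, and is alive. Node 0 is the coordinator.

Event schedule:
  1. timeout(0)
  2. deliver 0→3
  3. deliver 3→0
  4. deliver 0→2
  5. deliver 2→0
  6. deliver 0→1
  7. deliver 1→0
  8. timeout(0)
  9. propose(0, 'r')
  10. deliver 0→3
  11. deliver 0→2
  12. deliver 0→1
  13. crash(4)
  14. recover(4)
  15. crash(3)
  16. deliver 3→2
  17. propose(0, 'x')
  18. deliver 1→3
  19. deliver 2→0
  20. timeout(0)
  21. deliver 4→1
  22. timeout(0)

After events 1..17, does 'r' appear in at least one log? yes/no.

no

step 1 timeout(0): 0={coor,t=1,log=-}
step 2 deliver 0→3: 3={part,t=1,log=-}
step 3 deliver 3→0: —
step 4 deliver 0→2: 2={part,t=1,log=-}
step 5 deliver 2→0: —
step 6 deliver 0→1: 1={part,t=1,log=-}
step 7 deliver 1→0: —
step 8 timeout(0): 0={coor,t=2,log=-}
step 9 propose(0,'r'): 0={coor,t=3,log=-}
step 10 deliver 0→3: 3={part,t=2,log=-}
step 11 deliver 0→2: 2={part,t=2,log=-}
step 12 deliver 0→1: 1={part,t=2,log=-}
step 13 crash(4): 4={✗part,t=0,log=-}
step 14 recover(4): 4={part,t=0,log=-}
step 15 crash(3): 3={✗part,t=2,log=-}
step 16 deliver 3→2: —
step 17 propose(0,'x'): 0={coor,t=4,log=-}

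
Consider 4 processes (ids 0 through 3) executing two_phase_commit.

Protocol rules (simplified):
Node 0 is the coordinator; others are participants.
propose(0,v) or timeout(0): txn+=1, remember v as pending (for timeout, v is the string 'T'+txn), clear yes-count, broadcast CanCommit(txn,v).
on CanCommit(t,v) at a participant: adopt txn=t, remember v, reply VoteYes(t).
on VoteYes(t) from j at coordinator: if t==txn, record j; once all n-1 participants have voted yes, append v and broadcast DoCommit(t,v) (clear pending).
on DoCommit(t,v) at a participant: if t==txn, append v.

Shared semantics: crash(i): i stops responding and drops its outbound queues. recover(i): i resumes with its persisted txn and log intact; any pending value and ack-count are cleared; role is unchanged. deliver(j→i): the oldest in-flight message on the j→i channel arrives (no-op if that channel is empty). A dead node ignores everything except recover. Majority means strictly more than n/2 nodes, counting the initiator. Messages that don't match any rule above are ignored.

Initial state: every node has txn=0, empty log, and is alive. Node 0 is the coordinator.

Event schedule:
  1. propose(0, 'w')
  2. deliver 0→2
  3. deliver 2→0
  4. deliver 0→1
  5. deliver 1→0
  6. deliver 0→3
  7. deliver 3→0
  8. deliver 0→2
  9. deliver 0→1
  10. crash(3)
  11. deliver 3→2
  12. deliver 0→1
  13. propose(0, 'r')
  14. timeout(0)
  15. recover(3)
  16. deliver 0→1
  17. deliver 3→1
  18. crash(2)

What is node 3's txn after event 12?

1

e1 propose(0,'w'): 0[coor,t=1,-]
e2 deliver 0→2: 2[part,t=1,-]
e3 deliver 2→0: ·
e4 deliver 0→1: 1[part,t=1,-]
e5 deliver 1→0: ·
e6 deliver 0→3: 3[part,t=1,-]
e7 deliver 3→0: 0[coor,t=1,w]
e8 deliver 0→2: 2[part,t=1,w]
e9 deliver 0→1: 1[part,t=1,w]
e10 crash(3): 3[✗part,t=1,-]
e11 deliver 3→2: ·
e12 deliver 0→1: ·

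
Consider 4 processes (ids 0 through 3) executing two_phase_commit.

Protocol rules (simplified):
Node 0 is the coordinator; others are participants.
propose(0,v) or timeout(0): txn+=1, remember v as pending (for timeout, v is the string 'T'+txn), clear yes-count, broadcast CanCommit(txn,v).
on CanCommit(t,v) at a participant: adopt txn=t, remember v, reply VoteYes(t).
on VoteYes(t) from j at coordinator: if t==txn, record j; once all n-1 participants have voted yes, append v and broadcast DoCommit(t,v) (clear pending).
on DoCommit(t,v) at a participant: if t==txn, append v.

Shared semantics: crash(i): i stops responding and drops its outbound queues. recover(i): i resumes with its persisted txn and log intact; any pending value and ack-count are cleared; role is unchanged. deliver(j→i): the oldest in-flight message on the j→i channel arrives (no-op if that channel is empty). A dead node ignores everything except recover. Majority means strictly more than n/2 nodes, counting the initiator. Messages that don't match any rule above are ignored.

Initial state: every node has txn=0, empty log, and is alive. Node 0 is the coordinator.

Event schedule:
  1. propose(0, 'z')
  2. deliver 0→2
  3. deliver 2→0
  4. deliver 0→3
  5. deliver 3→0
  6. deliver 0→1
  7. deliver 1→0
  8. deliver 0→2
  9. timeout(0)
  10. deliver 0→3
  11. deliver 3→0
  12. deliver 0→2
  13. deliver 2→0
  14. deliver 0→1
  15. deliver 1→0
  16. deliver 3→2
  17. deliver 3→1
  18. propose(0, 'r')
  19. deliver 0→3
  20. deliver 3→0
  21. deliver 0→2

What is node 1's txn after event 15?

1

step 1 propose(0,'z'): 0={coor,t=1,log=-}
step 2 deliver 0→2: 2={part,t=1,log=-}
step 3 deliver 2→0: —
step 4 deliver 0→3: 3={part,t=1,log=-}
step 5 deliver 3→0: —
step 6 deliver 0→1: 1={part,t=1,log=-}
step 7 deliver 1→0: 0={coor,t=1,log=z}
step 8 deliver 0→2: 2={part,t=1,log=z}
step 9 timeout(0): 0={coor,t=2,log=z}
step 10 deliver 0→3: 3={part,t=1,log=z}
step 11 deliver 3→0: —
step 12 deliver 0→2: 2={part,t=2,log=z}
step 13 deliver 2→0: —
step 14 deliver 0→1: 1={part,t=1,log=z}
step 15 deliver 1→0: —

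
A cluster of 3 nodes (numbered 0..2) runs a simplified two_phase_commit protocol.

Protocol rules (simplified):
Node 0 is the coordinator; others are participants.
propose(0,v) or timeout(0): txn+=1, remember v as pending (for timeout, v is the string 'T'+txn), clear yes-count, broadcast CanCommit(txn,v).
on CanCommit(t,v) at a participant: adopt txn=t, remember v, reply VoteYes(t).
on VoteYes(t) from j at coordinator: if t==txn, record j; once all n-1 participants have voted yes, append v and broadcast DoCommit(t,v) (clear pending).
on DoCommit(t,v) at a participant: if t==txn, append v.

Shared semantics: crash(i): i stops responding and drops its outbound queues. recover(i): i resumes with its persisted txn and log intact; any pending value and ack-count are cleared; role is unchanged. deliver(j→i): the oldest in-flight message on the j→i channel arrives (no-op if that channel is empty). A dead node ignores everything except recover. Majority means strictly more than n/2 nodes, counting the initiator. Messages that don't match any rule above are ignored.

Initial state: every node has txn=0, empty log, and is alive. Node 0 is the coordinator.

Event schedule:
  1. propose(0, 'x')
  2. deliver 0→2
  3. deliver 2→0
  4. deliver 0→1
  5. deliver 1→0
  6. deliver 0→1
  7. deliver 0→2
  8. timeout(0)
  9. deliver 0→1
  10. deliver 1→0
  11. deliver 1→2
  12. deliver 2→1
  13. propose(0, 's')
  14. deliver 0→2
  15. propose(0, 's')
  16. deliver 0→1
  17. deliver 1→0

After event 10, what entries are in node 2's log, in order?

e1 propose(0,'x'): 0[coor,t=1,-]
e2 deliver 0→2: 2[part,t=1,-]
e3 deliver 2→0: ·
e4 deliver 0→1: 1[part,t=1,-]
e5 deliver 1→0: 0[coor,t=1,x]
e6 deliver 0→1: 1[part,t=1,x]
e7 deliver 0→2: 2[part,t=1,x]
e8 timeout(0): 0[coor,t=2,x]
e9 deliver 0→1: 1[part,t=2,x]
e10 deliver 1→0: ·

x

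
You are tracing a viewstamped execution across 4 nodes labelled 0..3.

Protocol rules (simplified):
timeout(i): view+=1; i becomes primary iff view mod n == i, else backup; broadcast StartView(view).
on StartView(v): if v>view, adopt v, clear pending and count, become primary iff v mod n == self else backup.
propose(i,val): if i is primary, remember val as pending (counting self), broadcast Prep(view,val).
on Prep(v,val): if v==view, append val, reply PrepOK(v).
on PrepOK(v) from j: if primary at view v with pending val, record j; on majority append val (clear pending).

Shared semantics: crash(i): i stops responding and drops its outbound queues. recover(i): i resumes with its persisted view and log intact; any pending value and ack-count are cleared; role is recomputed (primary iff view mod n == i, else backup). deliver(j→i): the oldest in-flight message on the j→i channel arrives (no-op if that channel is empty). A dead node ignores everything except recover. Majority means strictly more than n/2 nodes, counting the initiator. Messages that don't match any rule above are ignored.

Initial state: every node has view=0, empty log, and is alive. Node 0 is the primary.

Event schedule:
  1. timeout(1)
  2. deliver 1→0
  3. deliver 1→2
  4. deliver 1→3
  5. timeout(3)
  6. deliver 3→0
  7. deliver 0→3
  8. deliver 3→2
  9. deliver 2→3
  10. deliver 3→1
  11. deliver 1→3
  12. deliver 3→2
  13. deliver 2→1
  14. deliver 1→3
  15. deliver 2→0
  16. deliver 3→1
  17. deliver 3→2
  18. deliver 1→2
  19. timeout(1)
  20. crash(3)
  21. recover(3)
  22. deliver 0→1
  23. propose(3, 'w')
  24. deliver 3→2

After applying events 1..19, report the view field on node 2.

[1] timeout(1) → N1(prim v1 [-])
[2] deliver 1→0 → N0(back v1 [-])
[3] deliver 1→2 → N2(back v1 [-])
[4] deliver 1→3 → N3(back v1 [-])
[5] timeout(3) → N3(back v2 [-])
[6] deliver 3→0 → N0(back v2 [-])
[7] deliver 0→3 → ∅
[8] deliver 3→2 → N2(prim v2 [-])
[9] deliver 2→3 → ∅
[10] deliver 3→1 → N1(back v2 [-])
[11] deliver 1→3 → ∅
[12] deliver 3→2 → ∅
[13] deliver 2→1 → ∅
[14] deliver 1→3 → ∅
[15] deliver 2→0 → ∅
[16] deliver 3→1 → ∅
[17] deliver 3→2 → ∅
[18] deliver 1→2 → ∅
[19] timeout(1) → N1(back v3 [-])

2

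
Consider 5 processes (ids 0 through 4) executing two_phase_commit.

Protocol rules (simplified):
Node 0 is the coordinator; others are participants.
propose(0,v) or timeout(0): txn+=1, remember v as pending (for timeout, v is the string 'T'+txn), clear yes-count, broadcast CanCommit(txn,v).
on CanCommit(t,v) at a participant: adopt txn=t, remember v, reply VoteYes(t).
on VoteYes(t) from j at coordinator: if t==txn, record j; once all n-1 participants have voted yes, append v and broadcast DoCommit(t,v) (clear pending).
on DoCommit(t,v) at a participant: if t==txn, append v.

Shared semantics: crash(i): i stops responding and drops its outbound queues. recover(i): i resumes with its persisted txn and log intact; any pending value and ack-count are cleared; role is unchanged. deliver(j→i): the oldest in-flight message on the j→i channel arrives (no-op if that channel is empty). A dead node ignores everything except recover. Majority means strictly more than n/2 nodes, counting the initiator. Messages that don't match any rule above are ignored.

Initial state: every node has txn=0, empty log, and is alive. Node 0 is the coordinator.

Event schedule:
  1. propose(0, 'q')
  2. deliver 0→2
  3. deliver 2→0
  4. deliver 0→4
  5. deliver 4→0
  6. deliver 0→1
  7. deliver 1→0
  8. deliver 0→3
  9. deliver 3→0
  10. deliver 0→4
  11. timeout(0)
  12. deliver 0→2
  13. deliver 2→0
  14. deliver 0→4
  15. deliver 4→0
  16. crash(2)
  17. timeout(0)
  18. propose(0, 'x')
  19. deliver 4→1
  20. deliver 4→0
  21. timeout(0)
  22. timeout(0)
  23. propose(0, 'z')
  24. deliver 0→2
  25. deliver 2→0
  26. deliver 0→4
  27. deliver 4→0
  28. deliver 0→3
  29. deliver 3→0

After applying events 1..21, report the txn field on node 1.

1

step 1 propose(0,'q'): 0={coor,t=1,log=-}
step 2 deliver 0→2: 2={part,t=1,log=-}
step 3 deliver 2→0: —
step 4 deliver 0→4: 4={part,t=1,log=-}
step 5 deliver 4→0: —
step 6 deliver 0→1: 1={part,t=1,log=-}
step 7 deliver 1→0: —
step 8 deliver 0→3: 3={part,t=1,log=-}
step 9 deliver 3→0: 0={coor,t=1,log=q}
step 10 deliver 0→4: 4={part,t=1,log=q}
step 11 timeout(0): 0={coor,t=2,log=q}
step 12 deliver 0→2: 2={part,t=1,log=q}
step 13 deliver 2→0: —
step 14 deliver 0→4: 4={part,t=2,log=q}
step 15 deliver 4→0: —
step 16 crash(2): 2={✗part,t=1,log=q}
step 17 timeout(0): 0={coor,t=3,log=q}
step 18 propose(0,'x'): 0={coor,t=4,log=q}
step 19 deliver 4→1: —
step 20 deliver 4→0: —
step 21 timeout(0): 0={coor,t=5,log=q}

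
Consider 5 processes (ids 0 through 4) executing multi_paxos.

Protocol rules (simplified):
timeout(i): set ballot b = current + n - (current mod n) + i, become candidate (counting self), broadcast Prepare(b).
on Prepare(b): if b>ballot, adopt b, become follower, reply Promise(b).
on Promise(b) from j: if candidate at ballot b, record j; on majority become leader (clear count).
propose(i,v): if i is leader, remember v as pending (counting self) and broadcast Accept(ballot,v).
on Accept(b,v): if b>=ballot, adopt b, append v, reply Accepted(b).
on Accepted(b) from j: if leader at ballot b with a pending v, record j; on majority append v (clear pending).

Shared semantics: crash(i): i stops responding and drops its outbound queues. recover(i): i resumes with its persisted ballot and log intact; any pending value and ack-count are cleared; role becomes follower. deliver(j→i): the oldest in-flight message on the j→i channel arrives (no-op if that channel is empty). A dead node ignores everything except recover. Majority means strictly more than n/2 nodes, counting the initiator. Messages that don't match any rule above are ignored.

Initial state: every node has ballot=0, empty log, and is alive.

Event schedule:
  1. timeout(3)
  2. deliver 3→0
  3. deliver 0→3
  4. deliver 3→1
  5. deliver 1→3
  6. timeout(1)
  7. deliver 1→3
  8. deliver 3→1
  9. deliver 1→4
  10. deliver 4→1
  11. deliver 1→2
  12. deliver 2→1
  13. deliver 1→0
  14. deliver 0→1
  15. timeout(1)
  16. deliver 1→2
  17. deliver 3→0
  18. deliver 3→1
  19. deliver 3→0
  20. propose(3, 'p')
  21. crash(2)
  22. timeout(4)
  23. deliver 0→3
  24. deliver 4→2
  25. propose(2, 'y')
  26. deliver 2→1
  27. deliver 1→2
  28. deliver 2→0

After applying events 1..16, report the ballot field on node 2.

after 1 — timeout(3): n3:cand/b8/[-]
after 2 — deliver 3→0: n0:foll/b8/[-]
after 3 — deliver 0→3: ·
after 4 — deliver 3→1: n1:foll/b8/[-]
after 5 — deliver 1→3: n3:lead/b8/[-]
after 6 — timeout(1): n1:cand/b11/[-]
after 7 — deliver 1→3: n3:foll/b11/[-]
after 8 — deliver 3→1: ·
after 9 — deliver 1→4: n4:foll/b11/[-]
after 10 — deliver 4→1: n1:lead/b11/[-]
after 11 — deliver 1→2: n2:foll/b11/[-]
after 12 — deliver 2→1: ·
after 13 — deliver 1→0: n0:foll/b11/[-]
after 14 — deliver 0→1: ·
after 15 — timeout(1): n1:cand/b16/[-]
after 16 — deliver 1→2: n2:foll/b16/[-]

16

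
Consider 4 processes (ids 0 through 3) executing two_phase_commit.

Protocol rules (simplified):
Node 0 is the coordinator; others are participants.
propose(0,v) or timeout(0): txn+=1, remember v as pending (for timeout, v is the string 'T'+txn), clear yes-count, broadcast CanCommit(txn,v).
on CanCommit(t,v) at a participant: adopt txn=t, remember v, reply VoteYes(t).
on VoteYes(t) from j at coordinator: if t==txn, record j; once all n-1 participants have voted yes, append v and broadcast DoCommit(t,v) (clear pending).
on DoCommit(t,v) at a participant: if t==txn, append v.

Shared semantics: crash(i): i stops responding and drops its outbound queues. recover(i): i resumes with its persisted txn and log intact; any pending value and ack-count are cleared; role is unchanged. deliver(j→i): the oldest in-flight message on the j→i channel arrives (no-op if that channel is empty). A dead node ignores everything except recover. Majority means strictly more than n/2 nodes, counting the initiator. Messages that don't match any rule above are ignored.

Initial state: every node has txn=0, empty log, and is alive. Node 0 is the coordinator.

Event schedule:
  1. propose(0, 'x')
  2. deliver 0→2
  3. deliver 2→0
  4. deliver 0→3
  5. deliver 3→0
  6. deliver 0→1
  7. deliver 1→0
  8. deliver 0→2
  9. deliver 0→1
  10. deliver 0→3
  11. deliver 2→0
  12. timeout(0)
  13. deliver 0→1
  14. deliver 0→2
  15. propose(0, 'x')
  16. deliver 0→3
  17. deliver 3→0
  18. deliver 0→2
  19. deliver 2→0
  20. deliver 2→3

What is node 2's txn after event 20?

3

[1] propose(0,'x') → N0(coor t1 [-])
[2] deliver 0→2 → N2(part t1 [-])
[3] deliver 2→0 → ∅
[4] deliver 0→3 → N3(part t1 [-])
[5] deliver 3→0 → ∅
[6] deliver 0→1 → N1(part t1 [-])
[7] deliver 1→0 → N0(coor t1 [x])
[8] deliver 0→2 → N2(part t1 [x])
[9] deliver 0→1 → N1(part t1 [x])
[10] deliver 0→3 → N3(part t1 [x])
[11] deliver 2→0 → ∅
[12] timeout(0) → N0(coor t2 [x])
[13] deliver 0→1 → N1(part t2 [x])
[14] deliver 0→2 → N2(part t2 [x])
[15] propose(0,'x') → N0(coor t3 [x])
[16] deliver 0→3 → N3(part t2 [x])
[17] deliver 3→0 → ∅
[18] deliver 0→2 → N2(part t3 [x])
[19] deliver 2→0 → ∅
[20] deliver 2→3 → ∅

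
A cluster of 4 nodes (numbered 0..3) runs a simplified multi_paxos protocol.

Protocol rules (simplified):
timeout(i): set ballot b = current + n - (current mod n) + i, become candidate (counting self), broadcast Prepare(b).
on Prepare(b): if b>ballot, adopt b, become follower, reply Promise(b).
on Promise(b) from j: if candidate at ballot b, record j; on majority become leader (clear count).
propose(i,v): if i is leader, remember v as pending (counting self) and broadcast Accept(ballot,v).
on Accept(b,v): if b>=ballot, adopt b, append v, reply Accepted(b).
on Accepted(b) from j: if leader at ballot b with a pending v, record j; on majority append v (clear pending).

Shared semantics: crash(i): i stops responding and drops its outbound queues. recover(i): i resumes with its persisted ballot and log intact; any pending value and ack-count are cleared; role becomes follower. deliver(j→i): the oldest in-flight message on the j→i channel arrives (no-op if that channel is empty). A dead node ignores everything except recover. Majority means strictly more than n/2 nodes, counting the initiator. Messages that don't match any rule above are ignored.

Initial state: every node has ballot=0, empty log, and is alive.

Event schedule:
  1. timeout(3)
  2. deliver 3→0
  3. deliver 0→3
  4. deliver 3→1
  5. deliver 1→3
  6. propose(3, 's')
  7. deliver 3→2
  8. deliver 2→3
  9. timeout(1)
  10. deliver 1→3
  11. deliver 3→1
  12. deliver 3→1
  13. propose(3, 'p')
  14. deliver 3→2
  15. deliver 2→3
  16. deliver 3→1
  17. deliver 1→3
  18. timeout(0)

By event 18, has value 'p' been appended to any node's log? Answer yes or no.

e1 timeout(3): 3[cand,b=7,-]
e2 deliver 3→0: 0[foll,b=7,-]
e3 deliver 0→3: ·
e4 deliver 3→1: 1[foll,b=7,-]
e5 deliver 1→3: 3[lead,b=7,-]
e6 propose(3,'s'): ·
e7 deliver 3→2: 2[foll,b=7,-]
e8 deliver 2→3: ·
e9 timeout(1): 1[cand,b=9,-]
e10 deliver 1→3: 3[foll,b=9,-]
e11 deliver 3→1: ·
e12 deliver 3→1: ·
e13 propose(3,'p'): ·
e14 deliver 3→2: 2[foll,b=7,s]
e15 deliver 2→3: ·
e16 deliver 3→1: ·
e17 deliver 1→3: ·
e18 timeout(0): 0[cand,b=8,-]

no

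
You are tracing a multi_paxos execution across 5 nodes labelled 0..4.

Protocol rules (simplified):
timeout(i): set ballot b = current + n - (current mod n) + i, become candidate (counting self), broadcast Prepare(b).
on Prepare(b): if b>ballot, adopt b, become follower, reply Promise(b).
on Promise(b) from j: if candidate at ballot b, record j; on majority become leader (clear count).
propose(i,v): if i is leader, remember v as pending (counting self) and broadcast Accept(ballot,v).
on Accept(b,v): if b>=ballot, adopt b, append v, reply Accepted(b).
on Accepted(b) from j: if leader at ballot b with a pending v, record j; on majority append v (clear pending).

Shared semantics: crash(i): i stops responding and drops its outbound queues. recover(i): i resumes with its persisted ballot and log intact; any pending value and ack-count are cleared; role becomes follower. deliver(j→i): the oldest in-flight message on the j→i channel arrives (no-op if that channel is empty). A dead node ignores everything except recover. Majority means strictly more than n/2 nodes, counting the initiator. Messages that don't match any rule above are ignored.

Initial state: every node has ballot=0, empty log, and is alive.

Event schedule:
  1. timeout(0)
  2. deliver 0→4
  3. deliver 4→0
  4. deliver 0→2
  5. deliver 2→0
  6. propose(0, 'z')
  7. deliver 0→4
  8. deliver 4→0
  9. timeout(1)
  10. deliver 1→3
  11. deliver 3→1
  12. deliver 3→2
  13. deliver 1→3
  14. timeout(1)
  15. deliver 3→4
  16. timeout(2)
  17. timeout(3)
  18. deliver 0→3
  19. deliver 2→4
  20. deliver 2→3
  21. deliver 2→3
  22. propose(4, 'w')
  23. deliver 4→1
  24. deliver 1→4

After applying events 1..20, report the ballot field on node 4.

12

after 1 — timeout(0): n0:cand/b5/[-]
after 2 — deliver 0→4: n4:foll/b5/[-]
after 3 — deliver 4→0: ·
after 4 — deliver 0→2: n2:foll/b5/[-]
after 5 — deliver 2→0: n0:lead/b5/[-]
after 6 — propose(0,'z'): ·
after 7 — deliver 0→4: n4:foll/b5/[z]
after 8 — deliver 4→0: ·
after 9 — timeout(1): n1:cand/b6/[-]
after 10 — deliver 1→3: n3:foll/b6/[-]
after 11 — deliver 3→1: ·
after 12 — deliver 3→2: ·
after 13 — deliver 1→3: ·
after 14 — timeout(1): n1:cand/b11/[-]
after 15 — deliver 3→4: ·
after 16 — timeout(2): n2:cand/b12/[-]
after 17 — timeout(3): n3:cand/b13/[-]
after 18 — deliver 0→3: ·
after 19 — deliver 2→4: n4:foll/b12/[z]
after 20 — deliver 2→3: ·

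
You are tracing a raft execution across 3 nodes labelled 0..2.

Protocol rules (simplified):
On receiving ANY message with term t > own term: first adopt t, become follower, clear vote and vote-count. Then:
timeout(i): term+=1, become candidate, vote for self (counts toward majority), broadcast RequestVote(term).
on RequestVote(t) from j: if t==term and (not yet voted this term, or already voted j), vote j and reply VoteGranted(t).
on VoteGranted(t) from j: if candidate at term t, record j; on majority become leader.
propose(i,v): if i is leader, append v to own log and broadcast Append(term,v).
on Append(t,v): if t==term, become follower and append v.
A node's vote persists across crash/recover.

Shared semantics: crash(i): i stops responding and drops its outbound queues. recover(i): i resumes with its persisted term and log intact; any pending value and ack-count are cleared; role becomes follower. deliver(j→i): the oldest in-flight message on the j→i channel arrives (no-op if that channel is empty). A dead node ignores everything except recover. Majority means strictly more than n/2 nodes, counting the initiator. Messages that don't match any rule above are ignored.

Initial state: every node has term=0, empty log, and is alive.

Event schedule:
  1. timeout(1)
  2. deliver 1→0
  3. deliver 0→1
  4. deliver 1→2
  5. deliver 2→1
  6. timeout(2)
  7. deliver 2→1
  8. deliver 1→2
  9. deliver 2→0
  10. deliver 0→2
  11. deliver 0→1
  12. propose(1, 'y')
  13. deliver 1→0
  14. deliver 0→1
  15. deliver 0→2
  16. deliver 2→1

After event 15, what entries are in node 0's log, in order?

empty

step 1 timeout(1): 1={cand,t=1,log=-}
step 2 deliver 1→0: 0={foll,t=1,log=-}
step 3 deliver 0→1: 1={lead,t=1,log=-}
step 4 deliver 1→2: 2={foll,t=1,log=-}
step 5 deliver 2→1: —
step 6 timeout(2): 2={cand,t=2,log=-}
step 7 deliver 2→1: 1={foll,t=2,log=-}
step 8 deliver 1→2: 2={lead,t=2,log=-}
step 9 deliver 2→0: 0={foll,t=2,log=-}
step 10 deliver 0→2: —
step 11 deliver 0→1: —
step 12 propose(1,'y'): —
step 13 deliver 1→0: —
step 14 deliver 0→1: —
step 15 deliver 0→2: —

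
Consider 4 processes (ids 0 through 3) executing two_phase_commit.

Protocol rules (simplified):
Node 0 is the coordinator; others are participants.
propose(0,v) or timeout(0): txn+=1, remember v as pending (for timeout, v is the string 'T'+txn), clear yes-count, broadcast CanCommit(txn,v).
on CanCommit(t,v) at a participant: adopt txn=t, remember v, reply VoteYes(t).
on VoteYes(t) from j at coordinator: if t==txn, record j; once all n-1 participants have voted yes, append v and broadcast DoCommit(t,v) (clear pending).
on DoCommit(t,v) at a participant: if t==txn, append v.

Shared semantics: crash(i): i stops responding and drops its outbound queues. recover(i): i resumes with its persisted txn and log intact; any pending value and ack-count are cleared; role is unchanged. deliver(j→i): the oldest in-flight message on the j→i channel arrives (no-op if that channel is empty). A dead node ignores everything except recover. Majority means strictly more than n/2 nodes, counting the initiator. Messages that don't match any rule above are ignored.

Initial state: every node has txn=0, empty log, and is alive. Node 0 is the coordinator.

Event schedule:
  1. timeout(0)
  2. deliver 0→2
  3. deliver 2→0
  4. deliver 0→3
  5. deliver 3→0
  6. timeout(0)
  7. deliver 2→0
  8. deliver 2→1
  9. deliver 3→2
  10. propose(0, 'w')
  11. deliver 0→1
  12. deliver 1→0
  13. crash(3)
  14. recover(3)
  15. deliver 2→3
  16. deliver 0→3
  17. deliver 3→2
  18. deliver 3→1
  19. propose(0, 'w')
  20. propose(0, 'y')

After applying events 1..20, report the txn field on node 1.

1

1. timeout(0):  <0:coor t1 ->
2. deliver 0→2:  <2:part t1 ->
3. deliver 2→0:  nop
4. deliver 0→3:  <3:part t1 ->
5. deliver 3→0:  nop
6. timeout(0):  <0:coor t2 ->
7. deliver 2→0:  nop
8. deliver 2→1:  nop
9. deliver 3→2:  nop
10. propose(0,'w'):  <0:coor t3 ->
11. deliver 0→1:  <1:part t1 ->
12. deliver 1→0:  nop
13. crash(3):  <3:✗part t1 ->
14. recover(3):  <3:part t1 ->
15. deliver 2→3:  nop
16. deliver 0→3:  <3:part t2 ->
17. deliver 3→2:  nop
18. deliver 3→1:  nop
19. propose(0,'w'):  <0:coor t4 ->
20. propose(0,'y'):  <0:coor t5 ->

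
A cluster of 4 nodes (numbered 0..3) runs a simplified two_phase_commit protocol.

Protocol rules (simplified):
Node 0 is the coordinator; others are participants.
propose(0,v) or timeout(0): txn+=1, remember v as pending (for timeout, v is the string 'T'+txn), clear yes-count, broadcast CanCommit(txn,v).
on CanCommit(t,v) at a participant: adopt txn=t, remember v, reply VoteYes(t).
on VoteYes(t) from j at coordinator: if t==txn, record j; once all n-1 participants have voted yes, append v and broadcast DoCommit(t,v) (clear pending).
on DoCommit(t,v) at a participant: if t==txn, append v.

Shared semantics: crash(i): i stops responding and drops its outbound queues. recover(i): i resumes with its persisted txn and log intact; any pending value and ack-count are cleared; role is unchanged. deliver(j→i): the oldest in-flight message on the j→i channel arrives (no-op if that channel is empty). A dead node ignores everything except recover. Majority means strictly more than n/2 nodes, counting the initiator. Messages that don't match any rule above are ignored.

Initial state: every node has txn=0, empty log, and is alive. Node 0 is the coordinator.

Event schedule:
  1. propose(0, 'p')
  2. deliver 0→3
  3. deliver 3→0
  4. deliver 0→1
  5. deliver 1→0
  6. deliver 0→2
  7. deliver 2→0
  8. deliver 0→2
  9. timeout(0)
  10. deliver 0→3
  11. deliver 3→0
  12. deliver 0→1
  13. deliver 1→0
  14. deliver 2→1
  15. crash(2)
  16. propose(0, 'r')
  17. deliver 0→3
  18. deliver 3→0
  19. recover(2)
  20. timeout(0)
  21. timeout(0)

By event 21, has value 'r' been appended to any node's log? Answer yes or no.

e1 propose(0,'p'): 0[coor,t=1,-]
e2 deliver 0→3: 3[part,t=1,-]
e3 deliver 3→0: ·
e4 deliver 0→1: 1[part,t=1,-]
e5 deliver 1→0: ·
e6 deliver 0→2: 2[part,t=1,-]
e7 deliver 2→0: 0[coor,t=1,p]
e8 deliver 0→2: 2[part,t=1,p]
e9 timeout(0): 0[coor,t=2,p]
e10 deliver 0→3: 3[part,t=1,p]
e11 deliver 3→0: ·
e12 deliver 0→1: 1[part,t=1,p]
e13 deliver 1→0: ·
e14 deliver 2→1: ·
e15 crash(2): 2[✗part,t=1,p]
e16 propose(0,'r'): 0[coor,t=3,p]
e17 deliver 0→3: 3[part,t=2,p]
e18 deliver 3→0: ·
e19 recover(2): 2[part,t=1,p]
e20 timeout(0): 0[coor,t=4,p]
e21 timeout(0): 0[coor,t=5,p]

no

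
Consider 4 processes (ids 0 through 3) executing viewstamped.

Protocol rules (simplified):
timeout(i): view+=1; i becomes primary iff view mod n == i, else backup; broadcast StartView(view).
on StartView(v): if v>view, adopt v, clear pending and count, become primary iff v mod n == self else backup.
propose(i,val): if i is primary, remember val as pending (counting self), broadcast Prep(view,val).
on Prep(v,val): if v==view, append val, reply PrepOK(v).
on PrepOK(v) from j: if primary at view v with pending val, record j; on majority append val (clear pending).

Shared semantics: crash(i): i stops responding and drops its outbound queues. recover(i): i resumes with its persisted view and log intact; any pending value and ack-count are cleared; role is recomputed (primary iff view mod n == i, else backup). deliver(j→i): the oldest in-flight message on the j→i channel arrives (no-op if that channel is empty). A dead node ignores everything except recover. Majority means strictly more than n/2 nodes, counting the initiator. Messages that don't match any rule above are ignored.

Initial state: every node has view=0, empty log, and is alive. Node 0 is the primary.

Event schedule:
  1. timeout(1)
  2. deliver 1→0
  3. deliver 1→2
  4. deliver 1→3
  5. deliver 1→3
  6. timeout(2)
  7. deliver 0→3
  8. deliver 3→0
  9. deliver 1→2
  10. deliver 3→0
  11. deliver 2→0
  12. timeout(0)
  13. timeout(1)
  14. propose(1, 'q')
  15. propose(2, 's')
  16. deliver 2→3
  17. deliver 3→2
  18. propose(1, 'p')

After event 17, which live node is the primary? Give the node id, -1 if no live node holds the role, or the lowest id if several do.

e1 timeout(1): 1[prim,v=1,-]
e2 deliver 1→0: 0[back,v=1,-]
e3 deliver 1→2: 2[back,v=1,-]
e4 deliver 1→3: 3[back,v=1,-]
e5 deliver 1→3: ·
e6 timeout(2): 2[prim,v=2,-]
e7 deliver 0→3: ·
e8 deliver 3→0: ·
e9 deliver 1→2: ·
e10 deliver 3→0: ·
e11 deliver 2→0: 0[back,v=2,-]
e12 timeout(0): 0[back,v=3,-]
e13 timeout(1): 1[back,v=2,-]
e14 propose(1,'q'): ·
e15 propose(2,'s'): ·
e16 deliver 2→3: 3[back,v=2,-]
e17 deliver 3→2: ·

2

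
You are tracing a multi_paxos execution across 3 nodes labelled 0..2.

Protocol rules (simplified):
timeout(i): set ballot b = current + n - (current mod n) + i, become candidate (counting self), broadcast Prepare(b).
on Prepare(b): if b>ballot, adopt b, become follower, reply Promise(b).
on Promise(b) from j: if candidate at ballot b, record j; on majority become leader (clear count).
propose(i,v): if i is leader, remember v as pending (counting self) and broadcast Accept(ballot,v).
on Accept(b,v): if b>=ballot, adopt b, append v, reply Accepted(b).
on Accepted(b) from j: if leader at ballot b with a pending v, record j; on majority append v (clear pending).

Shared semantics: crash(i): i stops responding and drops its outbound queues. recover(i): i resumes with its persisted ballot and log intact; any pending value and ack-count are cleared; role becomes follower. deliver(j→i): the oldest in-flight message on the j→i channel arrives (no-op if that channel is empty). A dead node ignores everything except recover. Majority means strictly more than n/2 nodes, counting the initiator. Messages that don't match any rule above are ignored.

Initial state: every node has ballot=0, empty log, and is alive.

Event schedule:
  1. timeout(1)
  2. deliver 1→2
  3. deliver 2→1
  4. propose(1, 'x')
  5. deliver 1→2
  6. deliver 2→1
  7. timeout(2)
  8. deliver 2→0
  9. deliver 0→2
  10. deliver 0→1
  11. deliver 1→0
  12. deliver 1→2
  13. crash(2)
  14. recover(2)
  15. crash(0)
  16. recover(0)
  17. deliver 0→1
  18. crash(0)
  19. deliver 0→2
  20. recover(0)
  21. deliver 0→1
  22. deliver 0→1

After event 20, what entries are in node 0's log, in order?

empty

[1] timeout(1) → N1(cand b4 [-])
[2] deliver 1→2 → N2(foll b4 [-])
[3] deliver 2→1 → N1(lead b4 [-])
[4] propose(1,'x') → ∅
[5] deliver 1→2 → N2(foll b4 [x])
[6] deliver 2→1 → N1(lead b4 [x])
[7] timeout(2) → N2(cand b8 [x])
[8] deliver 2→0 → N0(foll b8 [-])
[9] deliver 0→2 → N2(lead b8 [x])
[10] deliver 0→1 → ∅
[11] deliver 1→0 → ∅
[12] deliver 1→2 → ∅
[13] crash(2) → N2(✗lead b8 [x])
[14] recover(2) → N2(foll b8 [x])
[15] crash(0) → N0(✗foll b8 [-])
[16] recover(0) → N0(foll b8 [-])
[17] deliver 0→1 → ∅
[18] crash(0) → N0(✗foll b8 [-])
[19] deliver 0→2 → ∅
[20] recover(0) → N0(foll b8 [-])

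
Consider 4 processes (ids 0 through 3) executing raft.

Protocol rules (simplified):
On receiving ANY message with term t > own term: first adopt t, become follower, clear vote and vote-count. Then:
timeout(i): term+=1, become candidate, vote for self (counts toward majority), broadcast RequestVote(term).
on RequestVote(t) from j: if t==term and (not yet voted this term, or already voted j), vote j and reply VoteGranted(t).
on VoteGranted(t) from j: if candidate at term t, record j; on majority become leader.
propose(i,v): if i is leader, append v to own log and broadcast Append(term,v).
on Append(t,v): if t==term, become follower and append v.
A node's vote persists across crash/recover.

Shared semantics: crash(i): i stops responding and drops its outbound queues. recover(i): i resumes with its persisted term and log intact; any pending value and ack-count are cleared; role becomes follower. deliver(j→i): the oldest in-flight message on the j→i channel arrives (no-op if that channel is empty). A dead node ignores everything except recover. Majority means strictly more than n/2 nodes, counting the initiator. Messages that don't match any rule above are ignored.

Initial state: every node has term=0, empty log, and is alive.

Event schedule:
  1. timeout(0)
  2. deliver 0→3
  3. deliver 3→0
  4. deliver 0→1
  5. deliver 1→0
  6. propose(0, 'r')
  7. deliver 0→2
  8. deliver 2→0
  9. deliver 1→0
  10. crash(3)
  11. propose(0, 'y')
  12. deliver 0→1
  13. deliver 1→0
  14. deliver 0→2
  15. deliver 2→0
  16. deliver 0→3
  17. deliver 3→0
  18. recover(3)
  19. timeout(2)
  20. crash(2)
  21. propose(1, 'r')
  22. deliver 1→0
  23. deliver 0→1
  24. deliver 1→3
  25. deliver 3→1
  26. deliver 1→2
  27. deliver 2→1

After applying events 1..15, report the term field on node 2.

1. timeout(0):  <0:cand t1 ->
2. deliver 0→3:  <3:foll t1 ->
3. deliver 3→0:  nop
4. deliver 0→1:  <1:foll t1 ->
5. deliver 1→0:  <0:lead t1 ->
6. propose(0,'r'):  <0:lead t1 r>
7. deliver 0→2:  <2:foll t1 ->
8. deliver 2→0:  nop
9. deliver 1→0:  nop
10. crash(3):  <3:✗foll t1 ->
11. propose(0,'y'):  <0:lead t1 r,y>
12. deliver 0→1:  <1:foll t1 r>
13. deliver 1→0:  nop
14. deliver 0→2:  <2:foll t1 r>
15. deliver 2→0:  nop

1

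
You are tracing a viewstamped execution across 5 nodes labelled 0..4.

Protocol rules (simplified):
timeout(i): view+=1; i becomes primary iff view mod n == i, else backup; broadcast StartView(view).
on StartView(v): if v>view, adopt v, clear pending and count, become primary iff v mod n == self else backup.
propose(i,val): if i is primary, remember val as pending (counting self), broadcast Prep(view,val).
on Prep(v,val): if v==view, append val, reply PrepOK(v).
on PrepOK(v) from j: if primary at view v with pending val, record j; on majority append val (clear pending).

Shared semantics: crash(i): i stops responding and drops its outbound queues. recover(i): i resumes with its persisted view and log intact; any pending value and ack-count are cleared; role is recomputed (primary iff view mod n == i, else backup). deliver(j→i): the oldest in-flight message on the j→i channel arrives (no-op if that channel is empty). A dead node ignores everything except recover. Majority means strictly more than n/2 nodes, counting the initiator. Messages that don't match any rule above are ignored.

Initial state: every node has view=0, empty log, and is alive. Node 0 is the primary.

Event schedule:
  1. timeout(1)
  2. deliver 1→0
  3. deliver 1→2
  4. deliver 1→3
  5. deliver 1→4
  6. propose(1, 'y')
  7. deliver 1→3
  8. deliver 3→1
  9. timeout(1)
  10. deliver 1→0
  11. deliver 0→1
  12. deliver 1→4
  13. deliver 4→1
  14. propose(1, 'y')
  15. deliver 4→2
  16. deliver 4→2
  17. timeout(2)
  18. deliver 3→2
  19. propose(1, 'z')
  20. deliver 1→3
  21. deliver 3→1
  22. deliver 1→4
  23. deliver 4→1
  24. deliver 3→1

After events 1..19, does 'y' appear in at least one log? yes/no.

[1] timeout(1) → N1(prim v1 [-])
[2] deliver 1→0 → N0(back v1 [-])
[3] deliver 1→2 → N2(back v1 [-])
[4] deliver 1→3 → N3(back v1 [-])
[5] deliver 1→4 → N4(back v1 [-])
[6] propose(1,'y') → ∅
[7] deliver 1→3 → N3(back v1 [y])
[8] deliver 3→1 → ∅
[9] timeout(1) → N1(back v2 [-])
[10] deliver 1→0 → N0(back v1 [y])
[11] deliver 0→1 → ∅
[12] deliver 1→4 → N4(back v1 [y])
[13] deliver 4→1 → ∅
[14] propose(1,'y') → ∅
[15] deliver 4→2 → ∅
[16] deliver 4→2 → ∅
[17] timeout(2) → N2(prim v2 [-])
[18] deliver 3→2 → ∅
[19] propose(1,'z') → ∅

yes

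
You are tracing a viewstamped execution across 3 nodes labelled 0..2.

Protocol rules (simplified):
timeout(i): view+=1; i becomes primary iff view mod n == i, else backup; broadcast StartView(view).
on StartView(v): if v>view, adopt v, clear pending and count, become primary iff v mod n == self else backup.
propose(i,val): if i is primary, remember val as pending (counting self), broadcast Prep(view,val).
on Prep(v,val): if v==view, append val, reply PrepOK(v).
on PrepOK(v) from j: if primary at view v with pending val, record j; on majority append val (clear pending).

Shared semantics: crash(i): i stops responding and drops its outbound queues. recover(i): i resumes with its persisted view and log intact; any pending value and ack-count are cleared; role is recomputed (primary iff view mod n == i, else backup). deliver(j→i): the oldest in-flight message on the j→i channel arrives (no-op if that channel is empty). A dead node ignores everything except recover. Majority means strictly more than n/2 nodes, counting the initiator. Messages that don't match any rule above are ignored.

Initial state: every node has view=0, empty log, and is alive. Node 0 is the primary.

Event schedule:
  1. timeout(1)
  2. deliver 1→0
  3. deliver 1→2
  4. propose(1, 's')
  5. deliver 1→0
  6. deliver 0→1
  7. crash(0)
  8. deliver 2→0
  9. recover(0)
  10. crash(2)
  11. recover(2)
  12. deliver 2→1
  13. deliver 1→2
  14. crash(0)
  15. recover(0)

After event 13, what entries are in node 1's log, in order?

s

step 1 timeout(1): 1={prim,v=1,log=-}
step 2 deliver 1→0: 0={back,v=1,log=-}
step 3 deliver 1→2: 2={back,v=1,log=-}
step 4 propose(1,'s'): —
step 5 deliver 1→0: 0={back,v=1,log=s}
step 6 deliver 0→1: 1={prim,v=1,log=s}
step 7 crash(0): 0={✗back,v=1,log=s}
step 8 deliver 2→0: —
step 9 recover(0): 0={back,v=1,log=s}
step 10 crash(2): 2={✗back,v=1,log=-}
step 11 recover(2): 2={back,v=1,log=-}
step 12 deliver 2→1: —
step 13 deliver 1→2: 2={back,v=1,log=s}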